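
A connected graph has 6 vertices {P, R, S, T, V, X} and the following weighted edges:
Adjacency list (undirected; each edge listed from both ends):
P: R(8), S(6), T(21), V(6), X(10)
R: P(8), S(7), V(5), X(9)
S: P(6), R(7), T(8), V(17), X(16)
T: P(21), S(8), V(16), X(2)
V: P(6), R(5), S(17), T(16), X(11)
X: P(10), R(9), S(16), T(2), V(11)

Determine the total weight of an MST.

27

Prim's algorithm from X:
Step 1: cheapest edge leaving the tree is T—X (2); add T.
Step 2: cheapest edge leaving the tree is S—T (8); add S.
Step 3: cheapest edge leaving the tree is P—S (6); add P.
Step 4: cheapest edge leaving the tree is P—V (6); add V.
Step 5: cheapest edge leaving the tree is R—V (5); add R.
MST edges: T—X, S—T, P—S, P—V, R—V; total weight 2+8+6+6+5 = 27.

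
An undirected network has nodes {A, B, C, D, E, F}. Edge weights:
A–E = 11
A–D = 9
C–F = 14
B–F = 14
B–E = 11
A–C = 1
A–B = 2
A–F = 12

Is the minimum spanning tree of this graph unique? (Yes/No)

Kruskal's algorithm — process edges by increasing weight (ties by edge label):
A–C (1): add. Components now {A,C} {B} {D} {E} {F}
A–B (2): add. Components now {A,B,C} {D} {E} {F}
A–D (9): add. Components now {A,B,C,D} {E} {F}
A–E (11): add. Components now {A,B,C,D,E} {F}
B–E (11): skip — B and E already connected.
A–F (12): add. Components now {A,B,C,D,E,F}
Non-tree edge B–E has weight 11, equal to the heaviest edge on its tree cycle — swapping gives another MST of the same weight. Not unique.

No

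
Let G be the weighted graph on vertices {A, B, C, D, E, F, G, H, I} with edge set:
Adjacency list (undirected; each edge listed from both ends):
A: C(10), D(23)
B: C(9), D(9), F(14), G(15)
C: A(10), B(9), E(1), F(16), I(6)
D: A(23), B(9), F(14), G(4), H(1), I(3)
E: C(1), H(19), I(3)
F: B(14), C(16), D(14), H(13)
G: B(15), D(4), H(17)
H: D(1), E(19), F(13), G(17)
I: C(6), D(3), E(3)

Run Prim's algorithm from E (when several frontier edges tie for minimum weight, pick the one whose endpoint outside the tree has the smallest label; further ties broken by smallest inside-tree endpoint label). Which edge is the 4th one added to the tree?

Grow the tree from E using Prim:
Step 1: cheapest edge leaving the tree is C E (1); add C.
Step 2: cheapest edge leaving the tree is E I (3); add I.
Step 3: cheapest edge leaving the tree is D I (3); add D.
Step 4: cheapest edge leaving the tree is D H (1); add H.
Step 5: cheapest edge leaving the tree is D G (4); add G.
Step 6: cheapest edge leaving the tree is B C (9); add B.
Step 7: cheapest edge leaving the tree is A C (10); add A.
Step 8: cheapest edge leaving the tree is F H (13); add F.
The 4th edge added is D H.

D-H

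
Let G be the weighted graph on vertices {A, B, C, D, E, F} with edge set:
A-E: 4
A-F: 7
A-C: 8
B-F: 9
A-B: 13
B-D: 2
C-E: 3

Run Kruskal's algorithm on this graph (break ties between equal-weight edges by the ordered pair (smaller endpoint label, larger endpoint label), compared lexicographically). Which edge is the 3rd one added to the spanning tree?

A-E

Kruskal's algorithm — process edges by increasing weight (ties by edge label):
B-D (2): add — endpoints in different components.
C-E (3): add — endpoints in different components.
A-E (4): add — endpoints in different components.
A-F (7): add — endpoints in different components.
A-C (8): skip — A and C already connected.
B-F (9): add — endpoints in different components.
The 3rd edge added is A-E.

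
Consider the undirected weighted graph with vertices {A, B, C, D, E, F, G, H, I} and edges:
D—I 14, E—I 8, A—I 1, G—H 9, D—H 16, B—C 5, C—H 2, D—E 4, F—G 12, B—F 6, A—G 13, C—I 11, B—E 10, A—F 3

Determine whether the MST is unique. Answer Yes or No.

Yes

Sort edges by weight, then run Kruskal:
A—I (1): add — endpoints in different components.
C—H (2): add — endpoints in different components.
A—F (3): add — endpoints in different components.
D—E (4): add — endpoints in different components.
B—C (5): add — endpoints in different components.
B—F (6): add — endpoints in different components.
E—I (8): add — endpoints in different components.
G—H (9): add — endpoints in different components.
Every non-tree edge has weight strictly greater than the heaviest edge on the tree path between its endpoints, so the MST is unique.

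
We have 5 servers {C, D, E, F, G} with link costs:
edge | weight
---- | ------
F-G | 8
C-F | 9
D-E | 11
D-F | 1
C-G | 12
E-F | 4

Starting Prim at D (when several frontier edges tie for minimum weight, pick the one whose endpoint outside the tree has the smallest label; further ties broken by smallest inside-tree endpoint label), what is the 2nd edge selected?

E-F

Prim's algorithm from D:
Step 1: frontier [D-F 1, D-E 11] → take D-F (1); add F.
Step 2: frontier [D-E 11, E-F 4, F-G 8, C-F 9] → take E-F (4); add E.
Step 3: frontier [F-G 8, C-F 9] → take F-G (8); add G.
Step 4: frontier [C-F 9, C-G 12] → take C-F (9); add C.
The 2nd edge added is E-F.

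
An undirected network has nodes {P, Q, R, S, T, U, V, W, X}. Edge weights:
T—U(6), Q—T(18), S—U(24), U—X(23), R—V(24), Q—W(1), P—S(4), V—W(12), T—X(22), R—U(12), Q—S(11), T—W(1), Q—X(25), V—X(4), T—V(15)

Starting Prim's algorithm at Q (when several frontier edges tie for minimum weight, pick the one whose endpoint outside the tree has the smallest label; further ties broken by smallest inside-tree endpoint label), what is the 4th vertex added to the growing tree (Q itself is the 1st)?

U

Prim, starting at Q.
Step 1: cheapest edge leaving the tree is Q—W (1); add W.
Step 2: cheapest edge leaving the tree is T—W (1); add T.
Step 3: cheapest edge leaving the tree is T—U (6); add U.
Step 4: cheapest edge leaving the tree is Q—S (11); add S.
Step 5: cheapest edge leaving the tree is P—S (4); add P.
Step 6: cheapest edge leaving the tree is R—U (12); add R.
Step 7: cheapest edge leaving the tree is V—W (12); add V.
Step 8: cheapest edge leaving the tree is V—X (4); add X.
Vertex order: Q, W, T, U, S, P, R, V, X. The 4th vertex is U.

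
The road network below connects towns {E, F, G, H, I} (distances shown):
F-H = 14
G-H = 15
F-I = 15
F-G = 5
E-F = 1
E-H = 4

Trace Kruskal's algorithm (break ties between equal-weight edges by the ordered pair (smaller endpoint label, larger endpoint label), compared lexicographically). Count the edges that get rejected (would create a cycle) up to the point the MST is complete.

1

Sort edges by weight, then run Kruskal:
E-F (1): add — endpoints in different components.
E-H (4): add — endpoints in different components.
F-G (5): add — endpoints in different components.
F-H (14): skip — F and H already connected.
F-I (15): add — endpoints in different components.
Edges rejected before the tree was complete: 1.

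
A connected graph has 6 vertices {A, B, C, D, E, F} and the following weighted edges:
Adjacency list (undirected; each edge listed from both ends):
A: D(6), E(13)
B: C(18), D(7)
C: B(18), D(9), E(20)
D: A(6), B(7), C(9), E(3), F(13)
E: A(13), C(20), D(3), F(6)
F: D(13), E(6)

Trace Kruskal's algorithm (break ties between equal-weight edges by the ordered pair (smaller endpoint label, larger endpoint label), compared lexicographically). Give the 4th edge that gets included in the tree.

B-D

Kruskal: consider edges lightest-first.
D E (3): add — endpoints in different components.
A D (6): add — endpoints in different components.
E F (6): add — endpoints in different components.
B D (7): add — endpoints in different components.
C D (9): add — endpoints in different components.
The 4th edge added is B D.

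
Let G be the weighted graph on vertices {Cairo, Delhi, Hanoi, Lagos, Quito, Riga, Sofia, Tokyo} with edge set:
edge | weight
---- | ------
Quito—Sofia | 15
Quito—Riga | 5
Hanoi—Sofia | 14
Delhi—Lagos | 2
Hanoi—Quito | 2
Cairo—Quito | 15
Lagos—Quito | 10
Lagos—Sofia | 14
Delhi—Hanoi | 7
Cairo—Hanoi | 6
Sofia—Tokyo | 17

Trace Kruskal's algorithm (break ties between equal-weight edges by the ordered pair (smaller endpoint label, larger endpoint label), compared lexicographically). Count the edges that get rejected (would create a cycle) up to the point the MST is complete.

Kruskal: consider edges lightest-first.
Delhi—Lagos (2): add — endpoints in different components.
Hanoi—Quito (2): add — endpoints in different components.
Quito—Riga (5): add — endpoints in different components.
Cairo—Hanoi (6): add — endpoints in different components.
Delhi—Hanoi (7): add — endpoints in different components.
Lagos—Quito (10): skip — Lagos and Quito already connected.
Hanoi—Sofia (14): add — endpoints in different components.
Lagos—Sofia (14): skip — Lagos and Sofia already connected.
Cairo—Quito (15): skip — Cairo and Quito already connected.
Quito—Sofia (15): skip — Sofia and Quito already connected.
Sofia—Tokyo (17): add — endpoints in different components.
Edges rejected before the tree was complete: 4.

4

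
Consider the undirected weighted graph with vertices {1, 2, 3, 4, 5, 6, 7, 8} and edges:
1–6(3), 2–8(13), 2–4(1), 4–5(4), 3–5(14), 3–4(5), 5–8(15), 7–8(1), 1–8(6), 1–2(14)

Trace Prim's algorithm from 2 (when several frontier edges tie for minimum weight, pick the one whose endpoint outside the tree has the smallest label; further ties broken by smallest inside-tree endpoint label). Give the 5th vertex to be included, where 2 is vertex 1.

8

Prim, starting at 2.
Step 1: frontier [2–4 1, 2–8 13, 1–2 14] → take 2–4 (1); add 4.
Step 2: frontier [2–8 13, 1–2 14, 4–5 4, 3–4 5] → take 4–5 (4); add 5.
Step 3: frontier [2–8 13, 1–2 14, 3–4 5, 3–5 14, 5–8 15] → take 3–4 (5); add 3.
Step 4: frontier [2–8 13, 1–2 14, 5–8 15] → take 2–8 (13); add 8.
Step 5: frontier [1–2 14, 7–8 1, 1–8 6] → take 7–8 (1); add 7.
Step 6: frontier [1–2 14, 1–8 6] → take 1–8 (6); add 1.
Step 7: frontier [1–6 3] → take 1–6 (3); add 6.
Vertex order: 2, 4, 5, 3, 8, 7, 1, 6. The 5th vertex is 8.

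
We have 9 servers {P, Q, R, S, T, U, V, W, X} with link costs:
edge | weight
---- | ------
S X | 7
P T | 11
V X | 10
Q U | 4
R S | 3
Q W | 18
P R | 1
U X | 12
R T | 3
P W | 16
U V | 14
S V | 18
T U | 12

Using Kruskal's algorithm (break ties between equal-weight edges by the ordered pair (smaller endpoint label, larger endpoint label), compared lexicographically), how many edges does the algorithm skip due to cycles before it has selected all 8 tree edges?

3

Kruskal: consider edges lightest-first.
P R (1): add — endpoints in different components.
R S (3): add — endpoints in different components.
R T (3): add — endpoints in different components.
Q U (4): add — endpoints in different components.
S X (7): add — endpoints in different components.
V X (10): add — endpoints in different components.
P T (11): skip — T and P already connected.
T U (12): add — endpoints in different components.
U X (12): skip — U and X already connected.
U V (14): skip — U and V already connected.
P W (16): add — endpoints in different components.
Edges rejected before the tree was complete: 3.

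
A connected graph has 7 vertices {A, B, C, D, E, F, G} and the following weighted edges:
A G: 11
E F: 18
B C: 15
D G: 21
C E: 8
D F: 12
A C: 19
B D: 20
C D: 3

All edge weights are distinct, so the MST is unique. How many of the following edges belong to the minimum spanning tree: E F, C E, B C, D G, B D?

Kruskal: consider edges lightest-first.
C D (3): add — endpoints in different components.
C E (8): add — endpoints in different components.
A G (11): add — endpoints in different components.
D F (12): add — endpoints in different components.
B C (15): add — endpoints in different components.
E F (18): skip — E and F already connected.
A C (19): add — endpoints in different components.
MST edge set: {C D, C E, A G, D F, B C, A C}.
Of the listed edges, {C E, B C} are in the MST → 2.

2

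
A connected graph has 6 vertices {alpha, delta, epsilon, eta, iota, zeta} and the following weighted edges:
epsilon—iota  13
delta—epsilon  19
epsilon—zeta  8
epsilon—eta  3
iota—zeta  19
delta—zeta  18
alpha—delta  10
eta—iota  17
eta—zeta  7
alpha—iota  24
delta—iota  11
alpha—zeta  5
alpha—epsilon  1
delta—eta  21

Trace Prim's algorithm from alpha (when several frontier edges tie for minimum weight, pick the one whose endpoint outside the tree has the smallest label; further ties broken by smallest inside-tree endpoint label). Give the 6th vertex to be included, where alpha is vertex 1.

Prim's algorithm from alpha:
Step 1: cheapest edge leaving the tree is alpha—epsilon (1); add epsilon.
Step 2: cheapest edge leaving the tree is epsilon—eta (3); add eta.
Step 3: cheapest edge leaving the tree is alpha—zeta (5); add zeta.
Step 4: cheapest edge leaving the tree is alpha—delta (10); add delta.
Step 5: cheapest edge leaving the tree is delta—iota (11); add iota.
Vertex order: alpha, epsilon, eta, zeta, delta, iota. The 6th vertex is iota.

iota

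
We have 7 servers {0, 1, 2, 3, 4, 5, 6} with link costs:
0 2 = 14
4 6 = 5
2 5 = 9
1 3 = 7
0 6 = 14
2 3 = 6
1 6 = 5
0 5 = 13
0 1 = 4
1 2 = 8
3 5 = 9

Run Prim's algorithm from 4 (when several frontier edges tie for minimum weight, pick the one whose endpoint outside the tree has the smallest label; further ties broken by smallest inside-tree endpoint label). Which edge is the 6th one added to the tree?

Grow the tree from 4 using Prim:
Step 1: frontier [4 6 5] → take 4 6 (5); add 6.
Step 2: frontier [1 6 5, 0 6 14] → take 1 6 (5); add 1.
Step 3: frontier [0 1 4, 1 3 7, 1 2 8, 0 6 14] → take 0 1 (4); add 0.
Step 4: frontier [0 5 13, 0 2 14, 1 3 7, 1 2 8] → take 1 3 (7); add 3.
Step 5: frontier [0 5 13, 0 2 14, 1 2 8, 2 3 6, 3 5 9] → take 2 3 (6); add 2.
Step 6: frontier [0 5 13, 2 5 9, 3 5 9] → take 2 5 (9); add 5.
The 6th edge added is 2 5.

2-5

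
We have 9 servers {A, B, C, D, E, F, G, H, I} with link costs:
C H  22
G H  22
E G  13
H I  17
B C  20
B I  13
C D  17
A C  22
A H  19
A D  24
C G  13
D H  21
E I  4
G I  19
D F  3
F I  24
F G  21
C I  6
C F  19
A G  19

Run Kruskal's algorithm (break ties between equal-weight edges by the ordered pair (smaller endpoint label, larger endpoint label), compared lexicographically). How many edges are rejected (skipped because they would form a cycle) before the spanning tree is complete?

Kruskal: consider edges lightest-first.
D F (3): add — endpoints in different components.
E I (4): add — endpoints in different components.
C I (6): add — endpoints in different components.
B I (13): add — endpoints in different components.
C G (13): add — endpoints in different components.
E G (13): skip — E and G already connected.
C D (17): add — endpoints in different components.
H I (17): add — endpoints in different components.
A G (19): add — endpoints in different components.
Edges rejected before the tree was complete: 1.

1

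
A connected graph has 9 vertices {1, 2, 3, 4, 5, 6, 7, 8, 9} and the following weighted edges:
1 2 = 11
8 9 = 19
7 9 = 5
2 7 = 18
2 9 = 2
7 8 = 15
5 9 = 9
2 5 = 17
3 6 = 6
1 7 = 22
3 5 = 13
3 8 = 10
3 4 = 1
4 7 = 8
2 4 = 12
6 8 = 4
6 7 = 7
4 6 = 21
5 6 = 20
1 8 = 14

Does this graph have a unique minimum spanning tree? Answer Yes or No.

Yes

Sort edges by weight, then run Kruskal:
3 4 (1): add — endpoints in different components.
2 9 (2): add — endpoints in different components.
6 8 (4): add — endpoints in different components.
7 9 (5): add — endpoints in different components.
3 6 (6): add — endpoints in different components.
6 7 (7): add — endpoints in different components.
4 7 (8): skip — 4 and 7 already connected.
5 9 (9): add — endpoints in different components.
3 8 (10): skip — 3 and 8 already connected.
1 2 (11): add — endpoints in different components.
Every non-tree edge has weight strictly greater than the heaviest edge on the tree path between its endpoints, so the MST is unique.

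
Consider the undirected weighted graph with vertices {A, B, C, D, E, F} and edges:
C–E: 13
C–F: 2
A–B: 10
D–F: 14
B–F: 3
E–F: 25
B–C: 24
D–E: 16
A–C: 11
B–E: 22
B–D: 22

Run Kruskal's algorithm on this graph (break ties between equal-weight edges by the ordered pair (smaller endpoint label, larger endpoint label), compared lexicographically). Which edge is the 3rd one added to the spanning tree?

Kruskal: consider edges lightest-first.
C–F (2): add. Components now {A} {B} {C,F} {D} {E}
B–F (3): add. Components now {A} {B,C,F} {D} {E}
A–B (10): add. Components now {A,B,C,F} {D} {E}
A–C (11): skip — A and C already connected.
C–E (13): add. Components now {A,B,C,E,F} {D}
D–F (14): add. Components now {A,B,C,D,E,F}
The 3rd edge added is A–B.

A-B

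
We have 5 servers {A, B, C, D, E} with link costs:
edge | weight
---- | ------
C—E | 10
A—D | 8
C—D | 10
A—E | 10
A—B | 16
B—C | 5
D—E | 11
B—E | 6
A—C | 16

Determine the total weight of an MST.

Grow the tree from E using Prim:
Step 1: frontier [B—E 6, A—E 10, C—E 10, D—E 11] → take B—E (6); add B.
Step 2: frontier [B—C 5, A—B 16, A—E 10, C—E 10, D—E 11] → take B—C (5); add C.
Step 3: frontier [A—B 16, C—D 10, A—C 16, A—E 10, D—E 11] → take A—E (10); add A.
Step 4: frontier [A—D 8, C—D 10, D—E 11] → take A—D (8); add D.
MST edges: B—E, B—C, A—E, A—D; total weight 6+5+10+8 = 29.

29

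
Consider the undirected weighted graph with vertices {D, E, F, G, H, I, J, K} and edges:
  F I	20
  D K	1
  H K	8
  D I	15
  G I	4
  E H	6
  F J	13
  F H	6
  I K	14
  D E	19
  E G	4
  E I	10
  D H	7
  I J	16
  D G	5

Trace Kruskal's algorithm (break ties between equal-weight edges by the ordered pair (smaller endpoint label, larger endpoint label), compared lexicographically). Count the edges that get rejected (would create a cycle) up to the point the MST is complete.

3

Sort edges by weight, then run Kruskal:
D K (1): add — endpoints in different components.
E G (4): add — endpoints in different components.
G I (4): add — endpoints in different components.
D G (5): add — endpoints in different components.
E H (6): add — endpoints in different components.
F H (6): add — endpoints in different components.
D H (7): skip — D and H already connected.
H K (8): skip — H and K already connected.
E I (10): skip — E and I already connected.
F J (13): add — endpoints in different components.
Edges rejected before the tree was complete: 3.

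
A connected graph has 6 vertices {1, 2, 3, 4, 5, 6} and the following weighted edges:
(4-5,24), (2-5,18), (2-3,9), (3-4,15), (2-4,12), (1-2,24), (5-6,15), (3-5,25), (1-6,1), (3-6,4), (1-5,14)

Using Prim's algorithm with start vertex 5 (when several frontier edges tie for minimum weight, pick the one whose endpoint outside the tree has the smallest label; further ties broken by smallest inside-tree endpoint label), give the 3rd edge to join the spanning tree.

3-6

Prim's algorithm from 5:
Step 1: frontier [1-5 14, 5-6 15, 2-5 18, 4-5 24, 3-5 25] → take 1-5 (14); add 1.
Step 2: frontier [1-6 1, 1-2 24, 5-6 15, 2-5 18, 4-5 24, 3-5 25] → take 1-6 (1); add 6.
Step 3: frontier [1-2 24, 2-5 18, 4-5 24, 3-5 25, 3-6 4] → take 3-6 (4); add 3.
Step 4: frontier [1-2 24, 2-3 9, 3-4 15, 2-5 18, 4-5 24] → take 2-3 (9); add 2.
Step 5: frontier [2-4 12, 3-4 15, 4-5 24] → take 2-4 (12); add 4.
The 3rd edge added is 3-6.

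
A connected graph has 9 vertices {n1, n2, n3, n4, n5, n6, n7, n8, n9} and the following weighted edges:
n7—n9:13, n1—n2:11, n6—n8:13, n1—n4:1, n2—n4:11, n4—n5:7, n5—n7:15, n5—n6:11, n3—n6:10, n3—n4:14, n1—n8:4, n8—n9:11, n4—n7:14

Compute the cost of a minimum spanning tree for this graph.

68

Kruskal's algorithm — process edges by increasing weight (ties by edge label):
n1—n4 (1): add — endpoints in different components.
n1—n8 (4): add — endpoints in different components.
n4—n5 (7): add — endpoints in different components.
n3—n6 (10): add — endpoints in different components.
n1—n2 (11): add — endpoints in different components.
n2—n4 (11): skip — n2 and n4 already connected.
n5—n6 (11): add — endpoints in different components.
n8—n9 (11): add — endpoints in different components.
n6—n8 (13): skip — n8 and n6 already connected.
n7—n9 (13): add — endpoints in different components.
MST edges: n1—n4, n1—n8, n4—n5, n3—n6, n1—n2, n5—n6, n8—n9, n7—n9; total weight 1+4+7+10+11+11+11+13 = 68.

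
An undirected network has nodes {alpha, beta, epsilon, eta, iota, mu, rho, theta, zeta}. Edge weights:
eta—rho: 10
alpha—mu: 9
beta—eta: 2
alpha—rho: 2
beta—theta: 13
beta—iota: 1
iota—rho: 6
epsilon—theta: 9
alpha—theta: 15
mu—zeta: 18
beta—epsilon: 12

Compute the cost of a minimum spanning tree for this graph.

Prim, starting at rho.
Step 1: frontier [alpha—rho 2, iota—rho 6, eta—rho 10] → take alpha—rho (2); add alpha.
Step 2: frontier [alpha—mu 9, alpha—theta 15, iota—rho 6, eta—rho 10] → take iota—rho (6); add iota.
Step 3: frontier [alpha—mu 9, alpha—theta 15, beta—iota 1, eta—rho 10] → take beta—iota (1); add beta.
Step 4: frontier [alpha—mu 9, alpha—theta 15, beta—eta 2, beta—epsilon 12, beta—theta 13, eta—rho 10] → take beta—eta (2); add eta.
Step 5: frontier [alpha—mu 9, alpha—theta 15, beta—epsilon 12, beta—theta 13] → take alpha—mu (9); add mu.
Step 6: frontier [alpha—theta 15, beta—epsilon 12, beta—theta 13, mu—zeta 18] → take beta—epsilon (12); add epsilon.
Step 7: frontier [alpha—theta 15, beta—theta 13, epsilon—theta 9, mu—zeta 18] → take epsilon—theta (9); add theta.
Step 8: frontier [mu—zeta 18] → take mu—zeta (18); add zeta.
MST edges: alpha—rho, iota—rho, beta—iota, beta—eta, alpha—mu, beta—epsilon, epsilon—theta, mu—zeta; total weight 2+6+1+2+9+12+9+18 = 59.

59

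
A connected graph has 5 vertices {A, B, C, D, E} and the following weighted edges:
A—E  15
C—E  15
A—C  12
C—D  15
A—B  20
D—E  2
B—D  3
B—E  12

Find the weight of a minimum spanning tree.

32

Kruskal: consider edges lightest-first.
D—E (2): add. Components now {A} {B} {C} {D,E}
B—D (3): add. Components now {A} {B,D,E} {C}
A—C (12): add. Components now {A,C} {B,D,E}
B—E (12): skip — B and E already connected.
A—E (15): add. Components now {A,B,C,D,E}
MST edges: D—E, B—D, A—C, A—E; total weight 2+3+12+15 = 32.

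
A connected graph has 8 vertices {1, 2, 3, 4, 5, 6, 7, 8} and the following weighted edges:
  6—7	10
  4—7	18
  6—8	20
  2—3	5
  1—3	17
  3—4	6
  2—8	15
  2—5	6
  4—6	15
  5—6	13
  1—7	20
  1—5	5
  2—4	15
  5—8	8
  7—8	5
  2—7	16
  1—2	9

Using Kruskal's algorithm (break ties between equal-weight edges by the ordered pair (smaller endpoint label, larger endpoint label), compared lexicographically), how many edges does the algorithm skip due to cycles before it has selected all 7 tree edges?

Sort edges by weight, then run Kruskal:
1—5 (5): add — endpoints in different components.
2—3 (5): add — endpoints in different components.
7—8 (5): add — endpoints in different components.
2—5 (6): add — endpoints in different components.
3—4 (6): add — endpoints in different components.
5—8 (8): add — endpoints in different components.
1—2 (9): skip — 1 and 2 already connected.
6—7 (10): add — endpoints in different components.
Edges rejected before the tree was complete: 1.

1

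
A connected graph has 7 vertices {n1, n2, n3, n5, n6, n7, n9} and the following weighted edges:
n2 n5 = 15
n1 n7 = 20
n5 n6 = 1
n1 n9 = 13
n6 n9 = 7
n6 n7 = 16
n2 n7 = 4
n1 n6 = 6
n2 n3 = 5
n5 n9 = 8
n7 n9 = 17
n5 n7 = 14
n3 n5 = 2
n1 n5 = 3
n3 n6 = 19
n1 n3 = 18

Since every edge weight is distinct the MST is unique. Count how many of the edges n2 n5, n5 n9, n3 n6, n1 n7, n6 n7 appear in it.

0

Kruskal's algorithm — process edges by increasing weight (ties by edge label):
n5 n6 (1): add. Components now {n7} {n1} {n9} {n3} {n5,n6} {n2}
n3 n5 (2): add. Components now {n7} {n1} {n9} {n3,n5,n6} {n2}
n1 n5 (3): add. Components now {n7} {n1,n3,n5,n6} {n9} {n2}
n2 n7 (4): add. Components now {n2,n7} {n1,n3,n5,n6} {n9}
n2 n3 (5): add. Components now {n1,n2,n3,n5,n6,n7} {n9}
n1 n6 (6): skip — n1 and n6 already connected.
n6 n9 (7): add. Components now {n1,n2,n3,n5,n6,n7,n9}
MST edge set: {n5 n6, n3 n5, n1 n5, n2 n7, n2 n3, n6 n9}.
Of the listed edges, {} are in the MST → 0.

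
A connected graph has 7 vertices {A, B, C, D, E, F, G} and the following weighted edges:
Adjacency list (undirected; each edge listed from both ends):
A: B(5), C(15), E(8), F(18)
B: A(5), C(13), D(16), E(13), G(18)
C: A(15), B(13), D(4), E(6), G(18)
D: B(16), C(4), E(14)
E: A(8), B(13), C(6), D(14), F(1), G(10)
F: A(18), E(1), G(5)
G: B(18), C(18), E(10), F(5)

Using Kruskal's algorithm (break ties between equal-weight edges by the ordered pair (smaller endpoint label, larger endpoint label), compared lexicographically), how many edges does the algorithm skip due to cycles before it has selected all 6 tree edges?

Kruskal's algorithm — process edges by increasing weight (ties by edge label):
E-F (1): add — endpoints in different components.
C-D (4): add — endpoints in different components.
A-B (5): add — endpoints in different components.
F-G (5): add — endpoints in different components.
C-E (6): add — endpoints in different components.
A-E (8): add — endpoints in different components.
Edges rejected before the tree was complete: 0.

0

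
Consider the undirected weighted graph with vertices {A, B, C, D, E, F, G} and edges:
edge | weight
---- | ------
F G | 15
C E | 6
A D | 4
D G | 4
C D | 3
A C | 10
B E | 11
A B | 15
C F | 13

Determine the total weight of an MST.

Kruskal: consider edges lightest-first.
C D (3): add — endpoints in different components.
A D (4): add — endpoints in different components.
D G (4): add — endpoints in different components.
C E (6): add — endpoints in different components.
A C (10): skip — A and C already connected.
B E (11): add — endpoints in different components.
C F (13): add — endpoints in different components.
MST edges: C D, A D, D G, C E, B E, C F; total weight 3+4+4+6+11+13 = 41.

41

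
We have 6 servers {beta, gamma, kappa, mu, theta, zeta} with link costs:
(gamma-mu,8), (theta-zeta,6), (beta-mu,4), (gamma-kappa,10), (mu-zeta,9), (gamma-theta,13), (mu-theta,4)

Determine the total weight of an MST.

Grow the tree from zeta using Prim:
Step 1: frontier [theta-zeta 6, mu-zeta 9] → take theta-zeta (6); add theta.
Step 2: frontier [mu-theta 4, gamma-theta 13, mu-zeta 9] → take mu-theta (4); add mu.
Step 3: frontier [beta-mu 4, gamma-mu 8, gamma-theta 13] → take beta-mu (4); add beta.
Step 4: frontier [gamma-mu 8, gamma-theta 13] → take gamma-mu (8); add gamma.
Step 5: frontier [gamma-kappa 10] → take gamma-kappa (10); add kappa.
MST edges: theta-zeta, mu-theta, beta-mu, gamma-mu, gamma-kappa; total weight 6+4+4+8+10 = 32.

32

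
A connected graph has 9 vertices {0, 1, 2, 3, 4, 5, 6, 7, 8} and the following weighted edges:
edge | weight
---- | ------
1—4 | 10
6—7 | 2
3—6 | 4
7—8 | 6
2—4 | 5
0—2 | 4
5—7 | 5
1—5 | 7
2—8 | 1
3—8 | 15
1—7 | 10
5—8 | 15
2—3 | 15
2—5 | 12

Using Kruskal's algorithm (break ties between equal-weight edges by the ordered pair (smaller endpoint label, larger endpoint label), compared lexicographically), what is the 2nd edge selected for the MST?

6-7

Kruskal: consider edges lightest-first.
2—8 (1): add — endpoints in different components.
6—7 (2): add — endpoints in different components.
0—2 (4): add — endpoints in different components.
3—6 (4): add — endpoints in different components.
2—4 (5): add — endpoints in different components.
5—7 (5): add — endpoints in different components.
7—8 (6): add — endpoints in different components.
1—5 (7): add — endpoints in different components.
The 2nd edge added is 6—7.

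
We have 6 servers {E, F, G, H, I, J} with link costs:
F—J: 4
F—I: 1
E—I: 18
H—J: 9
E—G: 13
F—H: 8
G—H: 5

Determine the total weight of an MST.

Grow the tree from H using Prim:
Step 1: cheapest edge leaving the tree is G—H (5); add G.
Step 2: cheapest edge leaving the tree is F—H (8); add F.
Step 3: cheapest edge leaving the tree is F—I (1); add I.
Step 4: cheapest edge leaving the tree is F—J (4); add J.
Step 5: cheapest edge leaving the tree is E—G (13); add E.
MST edges: G—H, F—H, F—I, F—J, E—G; total weight 5+8+1+4+13 = 31.

31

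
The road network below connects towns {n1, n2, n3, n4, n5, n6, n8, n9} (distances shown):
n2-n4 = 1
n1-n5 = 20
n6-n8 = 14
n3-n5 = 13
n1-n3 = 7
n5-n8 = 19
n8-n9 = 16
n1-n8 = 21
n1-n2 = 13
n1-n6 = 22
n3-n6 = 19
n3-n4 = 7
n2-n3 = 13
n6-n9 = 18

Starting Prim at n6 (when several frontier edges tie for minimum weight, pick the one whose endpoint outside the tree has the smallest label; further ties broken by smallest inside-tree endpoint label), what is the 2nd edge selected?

Grow the tree from n6 using Prim:
Step 1: frontier [n6-n8 14, n6-n9 18, n3-n6 19, n1-n6 22] → take n6-n8 (14); add n8.
Step 2: frontier [n6-n9 18, n3-n6 19, n1-n6 22, n8-n9 16, n5-n8 19, n1-n8 21] → take n8-n9 (16); add n9.
Step 3: frontier [n3-n6 19, n1-n6 22, n5-n8 19, n1-n8 21] → take n3-n6 (19); add n3.
Step 4: frontier [n1-n3 7, n3-n4 7, n2-n3 13, n3-n5 13, n1-n6 22, n5-n8 19, n1-n8 21] → take n1-n3 (7); add n1.
Step 5: frontier [n1-n2 13, n1-n5 20, n3-n4 7, n2-n3 13, n3-n5 13, n5-n8 19] → take n3-n4 (7); add n4.
Step 6: frontier [n1-n2 13, n1-n5 20, n2-n3 13, n3-n5 13, n2-n4 1, n5-n8 19] → take n2-n4 (1); add n2.
Step 7: frontier [n1-n5 20, n3-n5 13, n5-n8 19] → take n3-n5 (13); add n5.
The 2nd edge added is n8-n9.

n8-n9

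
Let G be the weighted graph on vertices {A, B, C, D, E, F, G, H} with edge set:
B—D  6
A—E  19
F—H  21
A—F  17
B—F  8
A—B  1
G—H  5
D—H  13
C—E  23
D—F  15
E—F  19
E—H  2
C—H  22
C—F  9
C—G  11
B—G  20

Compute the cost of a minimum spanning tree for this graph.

Prim, starting at B.
Step 1: cheapest edge leaving the tree is A—B (1); add A.
Step 2: cheapest edge leaving the tree is B—D (6); add D.
Step 3: cheapest edge leaving the tree is B—F (8); add F.
Step 4: cheapest edge leaving the tree is C—F (9); add C.
Step 5: cheapest edge leaving the tree is C—G (11); add G.
Step 6: cheapest edge leaving the tree is G—H (5); add H.
Step 7: cheapest edge leaving the tree is E—H (2); add E.
MST edges: A—B, B—D, B—F, C—F, C—G, G—H, E—H; total weight 1+6+8+9+11+5+2 = 42.

42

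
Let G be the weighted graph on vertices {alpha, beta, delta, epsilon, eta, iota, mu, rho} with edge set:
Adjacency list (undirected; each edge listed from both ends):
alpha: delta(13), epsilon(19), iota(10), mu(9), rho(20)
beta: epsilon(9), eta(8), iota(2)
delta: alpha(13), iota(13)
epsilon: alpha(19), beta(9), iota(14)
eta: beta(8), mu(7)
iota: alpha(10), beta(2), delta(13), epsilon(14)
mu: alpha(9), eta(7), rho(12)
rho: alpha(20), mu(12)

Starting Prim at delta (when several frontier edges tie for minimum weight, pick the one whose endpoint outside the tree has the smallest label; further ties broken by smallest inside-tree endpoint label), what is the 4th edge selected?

Prim's algorithm from delta:
Step 1: frontier [alpha—delta 13, delta—iota 13] → take alpha—delta (13); add alpha.
Step 2: frontier [alpha—mu 9, alpha—iota 10, alpha—epsilon 19, alpha—rho 20, delta—iota 13] → take alpha—mu (9); add mu.
Step 3: frontier [alpha—iota 10, alpha—epsilon 19, alpha—rho 20, delta—iota 13, eta—mu 7, mu—rho 12] → take eta—mu (7); add eta.
Step 4: frontier [alpha—iota 10, alpha—epsilon 19, alpha—rho 20, delta—iota 13, beta—eta 8, mu—rho 12] → take beta—eta (8); add beta.
Step 5: frontier [alpha—iota 10, alpha—epsilon 19, alpha—rho 20, beta—iota 2, beta—epsilon 9, delta—iota 13, mu—rho 12] → take beta—iota (2); add iota.
Step 6: frontier [alpha—epsilon 19, alpha—rho 20, beta—epsilon 9, epsilon—iota 14, mu—rho 12] → take beta—epsilon (9); add epsilon.
Step 7: frontier [alpha—rho 20, mu—rho 12] → take mu—rho (12); add rho.
The 4th edge added is beta—eta.

beta-eta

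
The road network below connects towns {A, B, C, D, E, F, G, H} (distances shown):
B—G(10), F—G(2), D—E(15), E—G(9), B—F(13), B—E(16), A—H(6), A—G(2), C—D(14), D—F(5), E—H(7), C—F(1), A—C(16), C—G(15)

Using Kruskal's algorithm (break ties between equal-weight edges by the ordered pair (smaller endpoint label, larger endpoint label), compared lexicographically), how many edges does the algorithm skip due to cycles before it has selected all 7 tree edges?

Sort edges by weight, then run Kruskal:
C—F (1): add — endpoints in different components.
A—G (2): add — endpoints in different components.
F—G (2): add — endpoints in different components.
D—F (5): add — endpoints in different components.
A—H (6): add — endpoints in different components.
E—H (7): add — endpoints in different components.
E—G (9): skip — E and G already connected.
B—G (10): add — endpoints in different components.
Edges rejected before the tree was complete: 1.

1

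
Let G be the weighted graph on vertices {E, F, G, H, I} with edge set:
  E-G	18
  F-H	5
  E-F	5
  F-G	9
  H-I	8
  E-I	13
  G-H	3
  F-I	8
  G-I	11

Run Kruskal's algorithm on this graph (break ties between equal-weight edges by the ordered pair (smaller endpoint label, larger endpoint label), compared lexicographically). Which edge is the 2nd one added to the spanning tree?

Kruskal's algorithm — process edges by increasing weight (ties by edge label):
G-H (3): add. Components now {E} {F} {G,H} {I}
E-F (5): add. Components now {E,F} {G,H} {I}
F-H (5): add. Components now {E,F,G,H} {I}
F-I (8): add. Components now {E,F,G,H,I}
The 2nd edge added is E-F.

E-F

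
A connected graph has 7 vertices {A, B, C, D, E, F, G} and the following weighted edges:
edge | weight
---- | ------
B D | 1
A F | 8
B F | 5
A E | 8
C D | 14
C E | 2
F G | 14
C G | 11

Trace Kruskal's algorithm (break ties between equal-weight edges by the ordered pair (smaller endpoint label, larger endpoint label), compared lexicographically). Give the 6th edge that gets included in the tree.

C-G

Sort edges by weight, then run Kruskal:
B D (1): add — endpoints in different components.
C E (2): add — endpoints in different components.
B F (5): add — endpoints in different components.
A E (8): add — endpoints in different components.
A F (8): add — endpoints in different components.
C G (11): add — endpoints in different components.
The 6th edge added is C G.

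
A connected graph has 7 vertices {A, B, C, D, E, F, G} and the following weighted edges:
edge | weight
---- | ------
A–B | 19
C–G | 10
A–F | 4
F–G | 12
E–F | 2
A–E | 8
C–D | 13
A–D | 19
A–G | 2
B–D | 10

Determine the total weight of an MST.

41

Sort edges by weight, then run Kruskal:
A–G (2): add — endpoints in different components.
E–F (2): add — endpoints in different components.
A–F (4): add — endpoints in different components.
A–E (8): skip — A and E already connected.
B–D (10): add — endpoints in different components.
C–G (10): add — endpoints in different components.
F–G (12): skip — F and G already connected.
C–D (13): add — endpoints in different components.
MST edges: A–G, E–F, A–F, B–D, C–G, C–D; total weight 2+2+4+10+10+13 = 41.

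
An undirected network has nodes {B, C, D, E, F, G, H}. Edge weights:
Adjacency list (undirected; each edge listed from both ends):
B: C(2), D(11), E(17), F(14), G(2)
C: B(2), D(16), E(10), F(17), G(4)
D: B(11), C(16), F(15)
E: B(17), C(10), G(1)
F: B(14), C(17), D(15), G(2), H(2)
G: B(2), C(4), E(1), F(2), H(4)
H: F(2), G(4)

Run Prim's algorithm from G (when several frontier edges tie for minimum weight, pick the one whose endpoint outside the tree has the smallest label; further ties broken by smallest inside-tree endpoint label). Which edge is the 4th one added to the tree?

F-G

Prim, starting at G.
Step 1: frontier [E-G 1, B-G 2, F-G 2, C-G 4, G-H 4] → take E-G (1); add E.
Step 2: frontier [C-E 10, B-E 17, B-G 2, F-G 2, C-G 4, G-H 4] → take B-G (2); add B.
Step 3: frontier [B-C 2, B-D 11, B-F 14, C-E 10, F-G 2, C-G 4, G-H 4] → take B-C (2); add C.
Step 4: frontier [B-D 11, B-F 14, C-D 16, C-F 17, F-G 2, G-H 4] → take F-G (2); add F.
Step 5: frontier [B-D 11, C-D 16, F-H 2, D-F 15, G-H 4] → take F-H (2); add H.
Step 6: frontier [B-D 11, C-D 16, D-F 15] → take B-D (11); add D.
The 4th edge added is F-G.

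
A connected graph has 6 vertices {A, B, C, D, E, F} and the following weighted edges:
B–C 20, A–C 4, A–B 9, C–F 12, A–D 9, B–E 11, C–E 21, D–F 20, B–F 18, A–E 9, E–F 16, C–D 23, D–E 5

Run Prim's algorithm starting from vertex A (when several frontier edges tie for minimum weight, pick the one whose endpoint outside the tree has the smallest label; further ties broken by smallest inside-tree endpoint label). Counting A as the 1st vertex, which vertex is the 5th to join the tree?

Prim's algorithm from A:
Step 1: cheapest edge leaving the tree is A–C (4); add C.
Step 2: cheapest edge leaving the tree is A–B (9); add B.
Step 3: cheapest edge leaving the tree is A–D (9); add D.
Step 4: cheapest edge leaving the tree is D–E (5); add E.
Step 5: cheapest edge leaving the tree is C–F (12); add F.
Vertex order: A, C, B, D, E, F. The 5th vertex is E.

E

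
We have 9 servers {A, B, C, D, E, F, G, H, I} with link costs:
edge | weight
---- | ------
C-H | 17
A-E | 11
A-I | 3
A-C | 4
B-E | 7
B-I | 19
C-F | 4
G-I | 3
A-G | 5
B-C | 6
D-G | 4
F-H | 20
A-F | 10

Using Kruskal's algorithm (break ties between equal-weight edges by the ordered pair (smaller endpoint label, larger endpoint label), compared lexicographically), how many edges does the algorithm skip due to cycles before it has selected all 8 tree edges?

Kruskal: consider edges lightest-first.
A-I (3): add — endpoints in different components.
G-I (3): add — endpoints in different components.
A-C (4): add — endpoints in different components.
C-F (4): add — endpoints in different components.
D-G (4): add — endpoints in different components.
A-G (5): skip — A and G already connected.
B-C (6): add — endpoints in different components.
B-E (7): add — endpoints in different components.
A-F (10): skip — A and F already connected.
A-E (11): skip — A and E already connected.
C-H (17): add — endpoints in different components.
Edges rejected before the tree was complete: 3.

3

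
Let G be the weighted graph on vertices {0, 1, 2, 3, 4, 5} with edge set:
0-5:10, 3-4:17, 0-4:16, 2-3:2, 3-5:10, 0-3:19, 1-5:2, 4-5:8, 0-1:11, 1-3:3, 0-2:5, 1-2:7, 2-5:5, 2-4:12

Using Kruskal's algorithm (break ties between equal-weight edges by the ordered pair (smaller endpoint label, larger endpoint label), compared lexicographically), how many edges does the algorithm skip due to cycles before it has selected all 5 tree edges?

Kruskal: consider edges lightest-first.
1-5 (2): add. Components now {0} {1,5} {2} {3} {4}
2-3 (2): add. Components now {0} {1,5} {2,3} {4}
1-3 (3): add. Components now {0} {1,2,3,5} {4}
0-2 (5): add. Components now {0,1,2,3,5} {4}
2-5 (5): skip — 2 and 5 already connected.
1-2 (7): skip — 1 and 2 already connected.
4-5 (8): add. Components now {0,1,2,3,4,5}
Edges rejected before the tree was complete: 2.

2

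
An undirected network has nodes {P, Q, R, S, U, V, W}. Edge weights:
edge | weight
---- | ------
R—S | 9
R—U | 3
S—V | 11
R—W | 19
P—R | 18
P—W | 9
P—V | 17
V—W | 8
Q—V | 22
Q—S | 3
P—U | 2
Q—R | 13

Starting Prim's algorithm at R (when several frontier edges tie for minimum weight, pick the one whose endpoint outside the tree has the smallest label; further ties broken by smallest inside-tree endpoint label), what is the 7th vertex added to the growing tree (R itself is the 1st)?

Prim's algorithm from R:
Step 1: cheapest edge leaving the tree is R—U (3); add U.
Step 2: cheapest edge leaving the tree is P—U (2); add P.
Step 3: cheapest edge leaving the tree is R—S (9); add S.
Step 4: cheapest edge leaving the tree is Q—S (3); add Q.
Step 5: cheapest edge leaving the tree is P—W (9); add W.
Step 6: cheapest edge leaving the tree is V—W (8); add V.
Vertex order: R, U, P, S, Q, W, V. The 7th vertex is V.

V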